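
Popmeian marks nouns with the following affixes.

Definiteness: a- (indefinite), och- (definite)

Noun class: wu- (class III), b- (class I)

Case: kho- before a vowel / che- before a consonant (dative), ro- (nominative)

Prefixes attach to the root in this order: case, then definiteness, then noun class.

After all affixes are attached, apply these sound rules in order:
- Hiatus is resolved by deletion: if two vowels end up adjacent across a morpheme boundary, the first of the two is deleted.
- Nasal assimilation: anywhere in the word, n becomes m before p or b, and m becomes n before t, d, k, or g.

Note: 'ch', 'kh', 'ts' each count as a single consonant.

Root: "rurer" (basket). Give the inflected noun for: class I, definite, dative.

Attach case dative che- (before consonant 'r') → cherurer.
Attach definiteness definite och- → ochcherurer.
Attach noun class class I b- → bochcherurer.
Vowel deletion: no change.
Nasal assimilation: no change.

bochcherurer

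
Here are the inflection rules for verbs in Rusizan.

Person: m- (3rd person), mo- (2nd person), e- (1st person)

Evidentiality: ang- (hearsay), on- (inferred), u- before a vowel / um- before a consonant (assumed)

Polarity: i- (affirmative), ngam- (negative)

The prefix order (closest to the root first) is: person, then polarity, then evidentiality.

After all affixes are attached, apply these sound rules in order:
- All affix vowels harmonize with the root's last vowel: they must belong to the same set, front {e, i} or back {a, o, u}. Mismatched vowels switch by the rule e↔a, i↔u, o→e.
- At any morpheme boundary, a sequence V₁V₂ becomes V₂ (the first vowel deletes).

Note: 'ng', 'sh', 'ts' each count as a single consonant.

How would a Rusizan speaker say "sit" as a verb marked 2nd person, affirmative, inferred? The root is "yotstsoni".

enimeyotstsoni

Attach person 2nd person mo- → moyotstsoni.
Attach polarity affirmative i- → imoyotstsoni.
Attach evidentiality inferred on- → onimoyotstsoni.
Apply vowel harmony: onimoyotstsoni → enimeyotstsoni.
Vowel deletion: no change.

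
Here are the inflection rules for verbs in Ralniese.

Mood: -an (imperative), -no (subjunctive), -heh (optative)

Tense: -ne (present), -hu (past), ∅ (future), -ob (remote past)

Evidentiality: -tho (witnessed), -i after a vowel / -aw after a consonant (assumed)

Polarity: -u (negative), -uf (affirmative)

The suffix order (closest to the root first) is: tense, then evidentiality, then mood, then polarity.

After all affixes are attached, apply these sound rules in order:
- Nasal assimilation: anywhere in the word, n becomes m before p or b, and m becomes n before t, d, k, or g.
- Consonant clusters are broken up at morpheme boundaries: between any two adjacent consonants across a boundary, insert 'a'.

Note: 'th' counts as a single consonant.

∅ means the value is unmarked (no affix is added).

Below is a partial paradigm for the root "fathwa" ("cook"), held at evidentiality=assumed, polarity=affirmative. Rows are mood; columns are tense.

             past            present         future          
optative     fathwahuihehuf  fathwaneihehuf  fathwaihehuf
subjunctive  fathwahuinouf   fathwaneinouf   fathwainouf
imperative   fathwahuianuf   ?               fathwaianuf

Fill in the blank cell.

Attach tense present -ne → fathwane.
Attach evidentiality assumed -i (after vowel 'e') → fathwanei.
Attach mood imperative -an → fathwaneian.
Attach polarity affirmative -uf → fathwaneianuf.
Nasal assimilation: no change.
Epenthesis: no change.

fathwaneianuf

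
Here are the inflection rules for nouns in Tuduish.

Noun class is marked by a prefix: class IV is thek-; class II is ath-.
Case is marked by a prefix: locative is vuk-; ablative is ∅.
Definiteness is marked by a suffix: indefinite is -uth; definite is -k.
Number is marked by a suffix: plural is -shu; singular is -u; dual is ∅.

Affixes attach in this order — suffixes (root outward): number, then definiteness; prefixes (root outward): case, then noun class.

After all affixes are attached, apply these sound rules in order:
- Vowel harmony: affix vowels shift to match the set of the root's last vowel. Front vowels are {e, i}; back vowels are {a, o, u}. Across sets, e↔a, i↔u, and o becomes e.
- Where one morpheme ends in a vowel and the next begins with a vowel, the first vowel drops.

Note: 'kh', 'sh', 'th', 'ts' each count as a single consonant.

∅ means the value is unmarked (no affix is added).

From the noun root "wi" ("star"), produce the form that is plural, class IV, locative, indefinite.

Attach number plural -shu → wishu.
Attach case locative vuk- → vukwishu.
Attach definiteness indefinite -uth → vukwishuuth.
Attach noun class class IV thek- → thekvukwishuuth.
Apply vowel harmony: thekvukwishuuth → thekvikwishiith.
Apply vowel deletion: thekvikwishiith → thekvikwishith.

thekvikwishith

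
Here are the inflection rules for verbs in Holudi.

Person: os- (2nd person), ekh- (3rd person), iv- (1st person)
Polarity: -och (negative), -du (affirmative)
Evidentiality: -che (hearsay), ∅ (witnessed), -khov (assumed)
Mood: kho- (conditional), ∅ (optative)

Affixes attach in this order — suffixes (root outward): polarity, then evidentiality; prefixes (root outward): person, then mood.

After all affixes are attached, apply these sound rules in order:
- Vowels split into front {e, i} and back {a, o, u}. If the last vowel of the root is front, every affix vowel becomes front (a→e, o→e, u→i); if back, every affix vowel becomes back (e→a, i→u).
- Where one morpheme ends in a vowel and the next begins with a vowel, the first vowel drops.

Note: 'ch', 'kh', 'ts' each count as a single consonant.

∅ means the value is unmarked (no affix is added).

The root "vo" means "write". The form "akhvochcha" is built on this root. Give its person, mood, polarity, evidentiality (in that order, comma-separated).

Segment: ekh-vo-och-che.
person: ekh- → 3rd person.
mood: ∅ → optative.
polarity: -och → negative.
evidentiality: -che → hearsay.

3rd person, optative, negative, hearsay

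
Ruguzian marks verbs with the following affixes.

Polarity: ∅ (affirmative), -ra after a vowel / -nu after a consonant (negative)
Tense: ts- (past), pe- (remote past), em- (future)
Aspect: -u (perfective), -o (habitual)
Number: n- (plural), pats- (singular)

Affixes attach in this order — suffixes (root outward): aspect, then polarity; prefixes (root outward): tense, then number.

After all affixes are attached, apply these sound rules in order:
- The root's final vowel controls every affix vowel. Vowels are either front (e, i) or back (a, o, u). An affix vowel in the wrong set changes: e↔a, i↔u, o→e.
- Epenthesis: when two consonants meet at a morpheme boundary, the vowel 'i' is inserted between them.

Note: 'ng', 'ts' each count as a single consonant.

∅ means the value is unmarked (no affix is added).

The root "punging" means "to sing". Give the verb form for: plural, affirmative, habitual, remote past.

nipepunginge

Attach tense remote past pe- → pepunging.
Attach aspect habitual -o → pepungingo.
polarity = affirmative: zero marking, form stays pepungingo.
Attach number plural n- → npepungingo.
Apply vowel harmony: npepungingo → npepunginge.
Apply epenthesis: npepunginge → nipepunginge.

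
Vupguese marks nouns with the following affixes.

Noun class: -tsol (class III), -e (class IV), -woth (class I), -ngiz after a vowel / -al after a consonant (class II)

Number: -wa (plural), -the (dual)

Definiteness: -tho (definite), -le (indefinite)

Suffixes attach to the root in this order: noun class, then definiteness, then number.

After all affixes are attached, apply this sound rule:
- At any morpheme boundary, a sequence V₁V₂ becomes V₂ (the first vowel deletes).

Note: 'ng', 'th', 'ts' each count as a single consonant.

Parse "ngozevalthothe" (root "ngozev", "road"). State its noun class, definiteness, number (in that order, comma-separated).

Segment: ngozev-al-tho-the.
noun class: -ngiz/al → class II.
definiteness: -tho → definite.
number: -the → dual.

class II, definite, dual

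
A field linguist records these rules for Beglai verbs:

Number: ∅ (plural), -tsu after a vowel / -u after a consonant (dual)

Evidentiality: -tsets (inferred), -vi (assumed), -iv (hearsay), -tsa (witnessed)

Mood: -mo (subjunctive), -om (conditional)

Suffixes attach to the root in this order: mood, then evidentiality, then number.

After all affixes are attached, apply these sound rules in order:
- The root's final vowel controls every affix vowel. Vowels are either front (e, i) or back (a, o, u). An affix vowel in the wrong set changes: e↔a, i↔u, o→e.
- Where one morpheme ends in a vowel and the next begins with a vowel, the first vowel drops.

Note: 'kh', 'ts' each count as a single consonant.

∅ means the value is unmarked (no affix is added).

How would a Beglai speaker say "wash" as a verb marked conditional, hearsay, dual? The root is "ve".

Attach mood conditional -om → veom.
Attach evidentiality hearsay -iv → veomiv.
Attach number dual -u (after consonant 'v') → veomivu.
Apply vowel harmony: veomivu → veemivi.
Apply vowel deletion: veemivi → vemivi.

vemivi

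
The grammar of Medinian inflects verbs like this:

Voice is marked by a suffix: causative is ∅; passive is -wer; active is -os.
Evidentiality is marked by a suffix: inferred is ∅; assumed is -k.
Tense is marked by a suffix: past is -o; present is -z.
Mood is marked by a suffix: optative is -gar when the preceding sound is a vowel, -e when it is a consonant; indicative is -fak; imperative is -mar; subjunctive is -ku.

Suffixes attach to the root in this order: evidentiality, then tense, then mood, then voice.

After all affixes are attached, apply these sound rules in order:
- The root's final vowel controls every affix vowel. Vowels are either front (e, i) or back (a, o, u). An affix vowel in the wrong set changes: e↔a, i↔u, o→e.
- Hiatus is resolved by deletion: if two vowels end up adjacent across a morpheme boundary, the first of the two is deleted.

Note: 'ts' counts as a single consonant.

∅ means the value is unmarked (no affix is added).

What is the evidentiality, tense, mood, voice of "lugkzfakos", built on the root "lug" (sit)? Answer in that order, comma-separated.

assumed, present, indicative, active

Segment: lug-k-z-fak-os.
evidentiality: -k → assumed.
tense: -z → present.
mood: -fak → indicative.
voice: -os → active.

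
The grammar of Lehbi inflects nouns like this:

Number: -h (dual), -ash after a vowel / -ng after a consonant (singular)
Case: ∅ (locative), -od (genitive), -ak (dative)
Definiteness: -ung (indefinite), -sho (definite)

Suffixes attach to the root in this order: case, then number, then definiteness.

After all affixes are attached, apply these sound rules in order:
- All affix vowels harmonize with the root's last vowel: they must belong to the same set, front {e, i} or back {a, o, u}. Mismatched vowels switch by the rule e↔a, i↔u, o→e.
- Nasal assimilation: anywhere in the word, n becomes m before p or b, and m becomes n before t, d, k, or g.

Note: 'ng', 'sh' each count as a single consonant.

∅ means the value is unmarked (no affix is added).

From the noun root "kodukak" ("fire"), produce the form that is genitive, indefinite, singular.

kodukakodngung

Attach case genitive -od → kodukakod.
Attach number singular -ng (after consonant 'd') → kodukakodng.
Attach definiteness indefinite -ung → kodukakodngung.
Vowel harmony: no change.
Nasal assimilation: no change.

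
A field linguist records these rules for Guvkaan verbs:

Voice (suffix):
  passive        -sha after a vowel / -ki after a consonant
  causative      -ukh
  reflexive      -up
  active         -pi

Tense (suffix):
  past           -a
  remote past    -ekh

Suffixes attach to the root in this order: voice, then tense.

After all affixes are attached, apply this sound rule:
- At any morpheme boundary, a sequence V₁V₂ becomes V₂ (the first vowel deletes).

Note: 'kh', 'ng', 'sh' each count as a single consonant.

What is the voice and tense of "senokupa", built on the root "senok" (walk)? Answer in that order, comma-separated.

Segment: senok-up-a.
voice: -up → reflexive.
tense: -a → past.

reflexive, past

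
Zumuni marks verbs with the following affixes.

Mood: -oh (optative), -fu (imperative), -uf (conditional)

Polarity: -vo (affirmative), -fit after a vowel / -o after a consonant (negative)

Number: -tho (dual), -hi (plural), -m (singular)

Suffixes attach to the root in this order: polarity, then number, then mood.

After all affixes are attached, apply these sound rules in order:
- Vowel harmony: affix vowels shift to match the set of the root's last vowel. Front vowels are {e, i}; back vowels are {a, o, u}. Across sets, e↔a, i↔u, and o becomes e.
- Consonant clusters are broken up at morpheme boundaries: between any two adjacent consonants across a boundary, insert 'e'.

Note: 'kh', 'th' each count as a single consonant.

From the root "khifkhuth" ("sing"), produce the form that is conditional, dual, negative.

Attach polarity negative -o (after consonant 'th') → khifkhutho.
Attach number dual -tho → khifkhuthotho.
Attach mood conditional -uf → khifkhuthothouf.
Vowel harmony: no change.
Epenthesis: no change.

khifkhuthothouf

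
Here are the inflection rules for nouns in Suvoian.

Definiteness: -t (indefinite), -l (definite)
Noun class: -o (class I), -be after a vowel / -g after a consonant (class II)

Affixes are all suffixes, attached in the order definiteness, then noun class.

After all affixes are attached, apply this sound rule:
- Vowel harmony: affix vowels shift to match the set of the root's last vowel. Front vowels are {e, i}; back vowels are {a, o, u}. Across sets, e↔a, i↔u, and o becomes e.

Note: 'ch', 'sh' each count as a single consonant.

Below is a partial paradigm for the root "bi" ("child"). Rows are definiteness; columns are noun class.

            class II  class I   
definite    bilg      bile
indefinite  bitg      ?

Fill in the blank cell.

bite

Attach definiteness indefinite -t → bit.
Attach noun class class I -o → bito.
Apply vowel harmony: bito → bite.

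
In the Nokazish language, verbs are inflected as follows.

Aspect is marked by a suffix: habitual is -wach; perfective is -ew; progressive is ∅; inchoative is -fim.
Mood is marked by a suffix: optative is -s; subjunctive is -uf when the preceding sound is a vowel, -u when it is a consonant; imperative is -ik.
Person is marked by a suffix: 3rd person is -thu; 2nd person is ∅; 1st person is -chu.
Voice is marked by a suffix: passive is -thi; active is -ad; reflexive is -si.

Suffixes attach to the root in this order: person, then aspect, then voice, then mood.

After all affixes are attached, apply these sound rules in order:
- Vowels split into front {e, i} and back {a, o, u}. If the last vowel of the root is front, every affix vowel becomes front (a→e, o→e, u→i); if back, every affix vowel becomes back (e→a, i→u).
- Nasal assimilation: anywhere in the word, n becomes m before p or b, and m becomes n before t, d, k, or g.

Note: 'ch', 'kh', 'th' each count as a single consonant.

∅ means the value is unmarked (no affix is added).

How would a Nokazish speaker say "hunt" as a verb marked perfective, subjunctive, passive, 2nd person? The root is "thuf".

person = 2nd person: zero marking, form stays thuf.
Attach aspect perfective -ew → thufew.
Attach voice passive -thi → thufewthi.
Attach mood subjunctive -uf (after vowel 'i') → thufewthiuf.
Apply vowel harmony: thufewthiuf → thufawthuuf.
Nasal assimilation: no change.

thufawthuuf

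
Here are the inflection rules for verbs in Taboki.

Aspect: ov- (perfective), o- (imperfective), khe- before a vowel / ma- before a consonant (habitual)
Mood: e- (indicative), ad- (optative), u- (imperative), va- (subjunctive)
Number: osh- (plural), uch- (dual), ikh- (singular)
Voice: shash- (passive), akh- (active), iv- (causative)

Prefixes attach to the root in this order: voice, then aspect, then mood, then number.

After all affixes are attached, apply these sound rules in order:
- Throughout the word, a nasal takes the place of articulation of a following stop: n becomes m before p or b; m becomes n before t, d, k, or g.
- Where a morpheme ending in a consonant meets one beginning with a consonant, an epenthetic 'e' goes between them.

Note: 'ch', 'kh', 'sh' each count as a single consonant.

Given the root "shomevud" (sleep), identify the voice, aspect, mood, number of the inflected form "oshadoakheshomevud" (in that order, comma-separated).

Segment: osh-ad-o-akh-shomevud.
voice: akh- → active.
aspect: o- → imperfective.
mood: ad- → optative.
number: osh- → plural.

active, imperfective, optative, plural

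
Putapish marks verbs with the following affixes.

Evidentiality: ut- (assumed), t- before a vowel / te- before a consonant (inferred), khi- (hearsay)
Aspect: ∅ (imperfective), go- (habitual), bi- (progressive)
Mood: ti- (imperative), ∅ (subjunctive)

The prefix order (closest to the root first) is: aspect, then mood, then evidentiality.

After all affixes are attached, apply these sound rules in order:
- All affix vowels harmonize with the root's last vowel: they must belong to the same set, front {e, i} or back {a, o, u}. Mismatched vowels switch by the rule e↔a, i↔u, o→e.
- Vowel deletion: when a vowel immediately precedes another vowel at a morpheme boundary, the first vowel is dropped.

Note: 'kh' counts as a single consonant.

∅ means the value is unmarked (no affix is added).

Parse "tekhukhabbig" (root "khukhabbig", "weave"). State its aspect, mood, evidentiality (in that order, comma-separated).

imperfective, subjunctive, inferred

Segment: te-khukhabbig.
aspect: ∅ → imperfective.
mood: ∅ → subjunctive.
evidentiality: t/te- → inferred.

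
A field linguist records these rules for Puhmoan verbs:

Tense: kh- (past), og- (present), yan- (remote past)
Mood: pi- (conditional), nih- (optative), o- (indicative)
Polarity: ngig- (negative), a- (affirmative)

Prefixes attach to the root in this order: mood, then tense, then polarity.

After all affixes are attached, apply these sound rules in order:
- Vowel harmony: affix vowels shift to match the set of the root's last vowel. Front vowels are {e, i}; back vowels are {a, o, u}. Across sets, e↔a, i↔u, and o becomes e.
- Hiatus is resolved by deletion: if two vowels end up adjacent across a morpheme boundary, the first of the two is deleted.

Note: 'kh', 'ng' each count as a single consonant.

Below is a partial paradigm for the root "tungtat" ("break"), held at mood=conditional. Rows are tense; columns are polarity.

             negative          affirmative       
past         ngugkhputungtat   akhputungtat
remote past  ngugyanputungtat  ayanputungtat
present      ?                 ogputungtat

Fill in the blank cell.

Attach mood conditional pi- → pitungtat.
Attach tense present og- → ogpitungtat.
Attach polarity negative ngig- → ngigogpitungtat.
Apply vowel harmony: ngigogpitungtat → ngugogputungtat.
Vowel deletion: no change.

ngugogputungtat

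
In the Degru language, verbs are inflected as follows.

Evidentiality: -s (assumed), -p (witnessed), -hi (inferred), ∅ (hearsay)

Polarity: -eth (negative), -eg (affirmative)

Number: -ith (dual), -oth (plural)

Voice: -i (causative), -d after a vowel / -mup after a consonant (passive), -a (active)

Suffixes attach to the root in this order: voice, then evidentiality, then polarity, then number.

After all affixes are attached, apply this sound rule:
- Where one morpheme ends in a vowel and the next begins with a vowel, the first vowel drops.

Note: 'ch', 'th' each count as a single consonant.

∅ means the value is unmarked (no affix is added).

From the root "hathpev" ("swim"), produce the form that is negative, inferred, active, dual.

hathpevahethith

Attach voice active -a → hathpeva.
Attach evidentiality inferred -hi → hathpevahi.
Attach polarity negative -eth → hathpevahieth.
Attach number dual -ith → hathpevahiethith.
Apply vowel deletion: hathpevahiethith → hathpevahethith.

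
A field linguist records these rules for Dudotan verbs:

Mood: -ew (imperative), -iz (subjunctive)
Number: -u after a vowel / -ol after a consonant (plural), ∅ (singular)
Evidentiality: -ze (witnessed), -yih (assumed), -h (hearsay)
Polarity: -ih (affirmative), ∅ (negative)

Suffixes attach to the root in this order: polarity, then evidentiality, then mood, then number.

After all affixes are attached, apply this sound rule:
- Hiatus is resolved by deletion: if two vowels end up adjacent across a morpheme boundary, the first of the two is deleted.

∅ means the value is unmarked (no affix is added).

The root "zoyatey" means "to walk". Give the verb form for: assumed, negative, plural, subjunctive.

polarity = negative: zero marking, form stays zoyatey.
Attach evidentiality assumed -yih → zoyateyyih.
Attach mood subjunctive -iz → zoyateyyihiz.
Attach number plural -ol (after consonant 'z') → zoyateyyihizol.
Vowel deletion: no change.

zoyateyyihizol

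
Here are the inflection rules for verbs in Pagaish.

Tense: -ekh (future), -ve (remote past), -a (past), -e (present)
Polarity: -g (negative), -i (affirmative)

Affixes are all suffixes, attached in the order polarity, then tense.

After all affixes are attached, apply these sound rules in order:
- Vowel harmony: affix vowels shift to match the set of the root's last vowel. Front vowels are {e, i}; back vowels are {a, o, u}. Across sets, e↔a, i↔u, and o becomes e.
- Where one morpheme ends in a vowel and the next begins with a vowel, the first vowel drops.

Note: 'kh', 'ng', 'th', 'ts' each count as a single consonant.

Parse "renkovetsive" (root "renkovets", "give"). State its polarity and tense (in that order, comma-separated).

Segment: renkovets-i-ve.
polarity: -i → affirmative.
tense: -ve → remote past.

affirmative, remote past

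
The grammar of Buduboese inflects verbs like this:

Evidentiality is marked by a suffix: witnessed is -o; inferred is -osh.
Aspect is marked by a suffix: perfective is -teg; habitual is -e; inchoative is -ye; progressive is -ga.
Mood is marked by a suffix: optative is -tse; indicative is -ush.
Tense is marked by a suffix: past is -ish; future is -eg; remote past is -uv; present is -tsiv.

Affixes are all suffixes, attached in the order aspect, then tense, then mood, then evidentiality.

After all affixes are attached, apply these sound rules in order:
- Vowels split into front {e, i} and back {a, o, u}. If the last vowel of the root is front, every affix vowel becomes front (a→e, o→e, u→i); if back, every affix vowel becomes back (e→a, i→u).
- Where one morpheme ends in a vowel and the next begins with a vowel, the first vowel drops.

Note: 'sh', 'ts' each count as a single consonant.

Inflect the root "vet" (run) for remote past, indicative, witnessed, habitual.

Attach aspect habitual -e → vete.
Attach tense remote past -uv → veteuv.
Attach mood indicative -ush → veteuvush.
Attach evidentiality witnessed -o → veteuvusho.
Apply vowel harmony: veteuvusho → veteivishe.
Apply vowel deletion: veteivishe → vetivishe.

vetivishe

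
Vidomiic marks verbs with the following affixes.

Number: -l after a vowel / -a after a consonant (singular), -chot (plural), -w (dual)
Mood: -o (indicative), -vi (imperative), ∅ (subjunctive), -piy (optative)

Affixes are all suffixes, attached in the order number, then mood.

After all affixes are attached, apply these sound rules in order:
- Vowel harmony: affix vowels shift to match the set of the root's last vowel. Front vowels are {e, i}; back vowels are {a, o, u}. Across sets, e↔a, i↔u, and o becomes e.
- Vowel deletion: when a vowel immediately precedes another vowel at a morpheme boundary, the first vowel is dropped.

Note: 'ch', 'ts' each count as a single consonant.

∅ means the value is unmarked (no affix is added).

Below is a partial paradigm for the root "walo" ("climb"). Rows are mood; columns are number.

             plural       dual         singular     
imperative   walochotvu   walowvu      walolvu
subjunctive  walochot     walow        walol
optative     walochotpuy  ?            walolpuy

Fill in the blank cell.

walowpuy

Attach number dual -w → walow.
Attach mood optative -piy → walowpiy.
Apply vowel harmony: walowpiy → walowpuy.
Vowel deletion: no change.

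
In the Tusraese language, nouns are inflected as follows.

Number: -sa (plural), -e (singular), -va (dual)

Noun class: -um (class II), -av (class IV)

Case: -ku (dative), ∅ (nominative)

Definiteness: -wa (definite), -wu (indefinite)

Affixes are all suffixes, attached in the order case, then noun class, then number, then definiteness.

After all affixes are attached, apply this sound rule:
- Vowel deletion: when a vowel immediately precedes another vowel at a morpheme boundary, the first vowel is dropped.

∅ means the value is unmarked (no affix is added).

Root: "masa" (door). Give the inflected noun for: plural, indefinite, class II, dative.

Attach case dative -ku → masaku.
Attach noun class class II -um → masakuum.
Attach number plural -sa → masakuumsa.
Attach definiteness indefinite -wu → masakuumsawu.
Apply vowel deletion: masakuumsawu → masakumsawu.

masakumsawu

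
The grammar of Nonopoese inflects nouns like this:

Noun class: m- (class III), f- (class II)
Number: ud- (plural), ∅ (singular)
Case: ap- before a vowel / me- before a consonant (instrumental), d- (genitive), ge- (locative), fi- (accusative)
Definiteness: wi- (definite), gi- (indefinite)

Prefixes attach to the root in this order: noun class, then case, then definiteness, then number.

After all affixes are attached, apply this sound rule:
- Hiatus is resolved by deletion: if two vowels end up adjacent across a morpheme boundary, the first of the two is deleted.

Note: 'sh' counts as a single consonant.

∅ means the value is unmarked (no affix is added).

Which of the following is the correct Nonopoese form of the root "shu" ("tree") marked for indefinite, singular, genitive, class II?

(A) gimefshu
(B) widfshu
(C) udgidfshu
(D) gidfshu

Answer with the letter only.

Attach noun class class II f- → fshu.
Attach case genitive d- → dfshu.
Attach definiteness indefinite gi- → gidfshu.
number = singular: zero marking, form stays gidfshu.
Vowel deletion: no change.
So the correct form is gidfshu, option (D).
(A) gimefshu is wrong: it uses instrumental instead of genitive for case.
(B) widfshu is wrong: it uses definite instead of indefinite for definiteness.
(C) udgidfshu is wrong: it uses plural instead of singular for number.

D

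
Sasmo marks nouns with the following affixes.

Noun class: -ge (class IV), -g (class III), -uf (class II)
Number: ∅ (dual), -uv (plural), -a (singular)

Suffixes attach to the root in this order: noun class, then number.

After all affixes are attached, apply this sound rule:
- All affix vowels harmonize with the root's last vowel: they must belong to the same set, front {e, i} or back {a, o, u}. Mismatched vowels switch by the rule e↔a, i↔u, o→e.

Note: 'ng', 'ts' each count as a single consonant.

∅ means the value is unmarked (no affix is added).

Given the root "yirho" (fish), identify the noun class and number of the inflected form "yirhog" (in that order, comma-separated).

class III, dual

Segment: yirho-g.
noun class: -g → class III.
number: ∅ → dual.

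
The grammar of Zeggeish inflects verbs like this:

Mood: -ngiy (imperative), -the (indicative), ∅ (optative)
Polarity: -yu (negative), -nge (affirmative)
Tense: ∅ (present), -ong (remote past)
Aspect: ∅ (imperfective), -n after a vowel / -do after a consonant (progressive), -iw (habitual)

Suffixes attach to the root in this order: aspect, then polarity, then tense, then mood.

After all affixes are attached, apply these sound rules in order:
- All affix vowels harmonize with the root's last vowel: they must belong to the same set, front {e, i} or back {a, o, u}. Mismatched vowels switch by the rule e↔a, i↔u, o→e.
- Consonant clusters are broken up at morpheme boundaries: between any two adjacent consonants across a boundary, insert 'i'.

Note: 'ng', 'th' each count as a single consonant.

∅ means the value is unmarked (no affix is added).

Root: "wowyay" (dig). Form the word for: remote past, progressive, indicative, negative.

wowyayidoyuongitha

Attach aspect progressive -do (after consonant 'y') → wowyaydo.
Attach polarity negative -yu → wowyaydoyu.
Attach tense remote past -ong → wowyaydoyuong.
Attach mood indicative -the → wowyaydoyuongthe.
Apply vowel harmony: wowyaydoyuongthe → wowyaydoyuongtha.
Apply epenthesis: wowyaydoyuongtha → wowyayidoyuongitha.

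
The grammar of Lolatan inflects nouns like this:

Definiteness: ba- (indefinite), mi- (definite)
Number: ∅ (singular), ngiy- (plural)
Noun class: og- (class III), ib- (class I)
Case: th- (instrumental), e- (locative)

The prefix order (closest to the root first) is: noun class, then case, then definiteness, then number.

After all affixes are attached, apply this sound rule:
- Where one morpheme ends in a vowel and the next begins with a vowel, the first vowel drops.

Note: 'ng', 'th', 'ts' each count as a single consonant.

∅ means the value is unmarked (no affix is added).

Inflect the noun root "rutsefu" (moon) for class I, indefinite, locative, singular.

Attach noun class class I ib- → ibrutsefu.
Attach case locative e- → eibrutsefu.
Attach definiteness indefinite ba- → baeibrutsefu.
number = singular: zero marking, form stays baeibrutsefu.
Apply vowel deletion: baeibrutsefu → bibrutsefu.

bibrutsefu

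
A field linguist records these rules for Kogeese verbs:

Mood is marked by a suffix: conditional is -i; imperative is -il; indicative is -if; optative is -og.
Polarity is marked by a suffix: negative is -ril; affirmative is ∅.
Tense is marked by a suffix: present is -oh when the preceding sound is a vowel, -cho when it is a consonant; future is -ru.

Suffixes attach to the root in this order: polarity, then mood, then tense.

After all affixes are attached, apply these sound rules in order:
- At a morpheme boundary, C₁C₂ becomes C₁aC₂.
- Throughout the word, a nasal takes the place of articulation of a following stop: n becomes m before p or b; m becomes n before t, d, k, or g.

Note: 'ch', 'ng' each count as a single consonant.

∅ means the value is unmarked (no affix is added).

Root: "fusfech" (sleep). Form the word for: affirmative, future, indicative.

fusfechifaru

polarity = affirmative: zero marking, form stays fusfech.
Attach mood indicative -if → fusfechif.
Attach tense future -ru → fusfechifru.
Apply epenthesis: fusfechifru → fusfechifaru.
Nasal assimilation: no change.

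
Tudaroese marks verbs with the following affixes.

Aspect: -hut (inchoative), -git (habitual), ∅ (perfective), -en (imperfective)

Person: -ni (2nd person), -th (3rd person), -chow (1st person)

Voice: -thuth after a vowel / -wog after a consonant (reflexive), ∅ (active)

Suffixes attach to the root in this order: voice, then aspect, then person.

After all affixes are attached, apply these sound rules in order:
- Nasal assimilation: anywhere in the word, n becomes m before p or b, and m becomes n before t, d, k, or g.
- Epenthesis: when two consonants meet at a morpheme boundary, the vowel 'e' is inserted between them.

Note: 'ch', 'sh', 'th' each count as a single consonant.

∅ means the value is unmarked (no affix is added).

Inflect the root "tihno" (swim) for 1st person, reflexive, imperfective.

tihnothuthenechow

Attach voice reflexive -thuth (after vowel 'o') → tihnothuth.
Attach aspect imperfective -en → tihnothuthen.
Attach person 1st person -chow → tihnothuthenchow.
Nasal assimilation: no change.
Apply epenthesis: tihnothuthenchow → tihnothuthenechow.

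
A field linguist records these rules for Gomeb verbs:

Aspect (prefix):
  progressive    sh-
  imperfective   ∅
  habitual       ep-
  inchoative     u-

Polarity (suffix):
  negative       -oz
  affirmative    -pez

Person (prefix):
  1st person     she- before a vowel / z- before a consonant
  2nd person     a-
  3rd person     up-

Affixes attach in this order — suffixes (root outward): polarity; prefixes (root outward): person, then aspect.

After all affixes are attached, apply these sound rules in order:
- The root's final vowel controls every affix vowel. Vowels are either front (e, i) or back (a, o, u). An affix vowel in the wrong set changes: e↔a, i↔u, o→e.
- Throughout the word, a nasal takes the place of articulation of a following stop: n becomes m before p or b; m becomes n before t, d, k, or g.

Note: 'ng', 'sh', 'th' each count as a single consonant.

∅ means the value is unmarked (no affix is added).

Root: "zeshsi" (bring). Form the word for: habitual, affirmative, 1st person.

Attach person 1st person z- (before consonant 'z') → zzeshsi.
Attach polarity affirmative -pez → zzeshsipez.
Attach aspect habitual ep- → epzzeshsipez.
Vowel harmony: no change.
Nasal assimilation: no change.

epzzeshsipez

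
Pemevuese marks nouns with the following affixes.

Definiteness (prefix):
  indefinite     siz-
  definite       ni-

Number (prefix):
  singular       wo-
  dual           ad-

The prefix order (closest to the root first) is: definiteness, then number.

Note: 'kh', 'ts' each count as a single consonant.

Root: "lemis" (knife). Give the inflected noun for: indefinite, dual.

Attach definiteness indefinite siz- → sizlemis.
Attach number dual ad- → adsizlemis.

adsizlemis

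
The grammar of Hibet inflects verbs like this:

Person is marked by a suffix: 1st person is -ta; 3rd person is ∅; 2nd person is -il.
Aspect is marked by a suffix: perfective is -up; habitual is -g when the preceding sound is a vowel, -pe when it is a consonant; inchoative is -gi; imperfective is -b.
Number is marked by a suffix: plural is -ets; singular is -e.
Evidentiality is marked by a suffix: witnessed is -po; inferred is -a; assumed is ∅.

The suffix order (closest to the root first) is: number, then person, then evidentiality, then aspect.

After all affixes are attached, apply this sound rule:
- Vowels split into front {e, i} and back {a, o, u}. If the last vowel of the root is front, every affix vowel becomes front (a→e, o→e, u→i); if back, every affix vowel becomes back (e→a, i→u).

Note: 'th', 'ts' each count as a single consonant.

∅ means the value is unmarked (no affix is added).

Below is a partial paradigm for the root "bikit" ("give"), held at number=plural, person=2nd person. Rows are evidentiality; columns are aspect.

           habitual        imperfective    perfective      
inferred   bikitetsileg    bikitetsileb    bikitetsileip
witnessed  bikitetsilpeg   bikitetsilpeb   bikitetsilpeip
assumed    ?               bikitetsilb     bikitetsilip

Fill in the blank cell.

bikitetsilpe

Attach number plural -ets → bikitets.
Attach person 2nd person -il → bikitetsil.
evidentiality = assumed: zero marking, form stays bikitetsil.
Attach aspect habitual -pe (after consonant 'l') → bikitetsilpe.
Vowel harmony: no change.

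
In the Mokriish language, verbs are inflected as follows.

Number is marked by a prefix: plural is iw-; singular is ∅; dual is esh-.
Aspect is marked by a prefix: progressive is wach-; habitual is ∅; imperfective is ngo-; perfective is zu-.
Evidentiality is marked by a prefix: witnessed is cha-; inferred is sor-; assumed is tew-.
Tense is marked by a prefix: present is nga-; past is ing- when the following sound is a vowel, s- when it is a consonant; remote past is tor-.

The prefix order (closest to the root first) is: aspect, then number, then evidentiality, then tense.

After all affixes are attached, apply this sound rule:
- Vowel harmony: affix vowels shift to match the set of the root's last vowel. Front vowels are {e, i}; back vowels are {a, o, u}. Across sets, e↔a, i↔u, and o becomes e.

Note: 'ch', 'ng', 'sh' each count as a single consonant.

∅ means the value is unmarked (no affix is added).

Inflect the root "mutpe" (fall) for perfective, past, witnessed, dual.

scheeshzimutpe

Attach aspect perfective zu- → zumutpe.
Attach number dual esh- → eshzumutpe.
Attach evidentiality witnessed cha- → chaeshzumutpe.
Attach tense past s- (before consonant 'ch') → schaeshzumutpe.
Apply vowel harmony: schaeshzumutpe → scheeshzimutpe.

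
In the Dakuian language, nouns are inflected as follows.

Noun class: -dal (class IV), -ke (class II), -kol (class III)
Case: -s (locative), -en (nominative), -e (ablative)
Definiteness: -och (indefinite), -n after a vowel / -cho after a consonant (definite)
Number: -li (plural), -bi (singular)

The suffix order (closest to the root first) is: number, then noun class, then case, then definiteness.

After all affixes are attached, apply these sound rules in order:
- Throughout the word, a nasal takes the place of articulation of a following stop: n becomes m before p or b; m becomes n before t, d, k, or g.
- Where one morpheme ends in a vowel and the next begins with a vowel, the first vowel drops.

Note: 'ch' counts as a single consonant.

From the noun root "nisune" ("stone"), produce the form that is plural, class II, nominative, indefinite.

nisunelikenoch

Attach number plural -li → nisuneli.
Attach noun class class II -ke → nisunelike.
Attach case nominative -en → nisunelikeen.
Attach definiteness indefinite -och → nisunelikeenoch.
Nasal assimilation: no change.
Apply vowel deletion: nisunelikeenoch → nisunelikenoch.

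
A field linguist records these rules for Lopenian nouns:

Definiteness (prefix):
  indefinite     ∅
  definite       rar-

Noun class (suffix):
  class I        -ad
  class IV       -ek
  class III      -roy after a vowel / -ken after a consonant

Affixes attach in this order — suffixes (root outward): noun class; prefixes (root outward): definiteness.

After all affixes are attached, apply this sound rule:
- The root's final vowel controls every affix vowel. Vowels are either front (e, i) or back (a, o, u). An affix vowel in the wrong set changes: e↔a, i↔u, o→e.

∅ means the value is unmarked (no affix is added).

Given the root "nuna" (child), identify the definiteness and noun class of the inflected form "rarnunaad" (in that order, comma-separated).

Segment: rar-nuna-ad.
definiteness: rar- → definite.
noun class: -ad → class I.

definite, class I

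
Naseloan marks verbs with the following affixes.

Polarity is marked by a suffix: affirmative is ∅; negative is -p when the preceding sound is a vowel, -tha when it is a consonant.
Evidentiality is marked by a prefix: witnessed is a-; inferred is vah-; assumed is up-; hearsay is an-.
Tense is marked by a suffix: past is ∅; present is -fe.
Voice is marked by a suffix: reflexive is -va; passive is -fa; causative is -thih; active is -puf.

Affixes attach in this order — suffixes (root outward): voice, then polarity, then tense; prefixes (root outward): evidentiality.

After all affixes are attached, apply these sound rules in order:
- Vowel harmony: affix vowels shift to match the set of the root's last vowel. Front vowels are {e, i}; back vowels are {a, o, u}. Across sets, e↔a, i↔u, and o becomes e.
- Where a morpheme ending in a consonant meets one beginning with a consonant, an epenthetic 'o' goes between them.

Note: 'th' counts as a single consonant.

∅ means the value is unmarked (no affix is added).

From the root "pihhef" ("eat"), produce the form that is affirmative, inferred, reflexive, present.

Attach voice reflexive -va → pihhefva.
Attach evidentiality inferred vah- → vahpihhefva.
polarity = affirmative: zero marking, form stays vahpihhefva.
Attach tense present -fe → vahpihhefvafe.
Apply vowel harmony: vahpihhefvafe → vehpihhefvefe.
Apply epenthesis: vehpihhefvefe → vehopihhefovefe.

vehopihhefovefe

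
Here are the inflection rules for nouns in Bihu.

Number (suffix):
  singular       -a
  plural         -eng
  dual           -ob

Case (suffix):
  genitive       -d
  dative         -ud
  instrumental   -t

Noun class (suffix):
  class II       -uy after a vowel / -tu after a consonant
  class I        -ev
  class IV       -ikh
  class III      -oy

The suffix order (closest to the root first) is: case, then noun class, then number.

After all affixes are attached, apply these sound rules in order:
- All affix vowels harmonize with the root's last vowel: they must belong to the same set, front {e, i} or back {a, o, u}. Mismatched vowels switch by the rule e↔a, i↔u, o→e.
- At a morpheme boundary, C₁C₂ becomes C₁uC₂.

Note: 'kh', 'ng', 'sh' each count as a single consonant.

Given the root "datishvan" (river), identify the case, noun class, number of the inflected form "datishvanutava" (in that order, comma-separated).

Segment: datishvan-t-ev-a.
case: -t → instrumental.
noun class: -ev → class I.
number: -a → singular.

instrumental, class I, singular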